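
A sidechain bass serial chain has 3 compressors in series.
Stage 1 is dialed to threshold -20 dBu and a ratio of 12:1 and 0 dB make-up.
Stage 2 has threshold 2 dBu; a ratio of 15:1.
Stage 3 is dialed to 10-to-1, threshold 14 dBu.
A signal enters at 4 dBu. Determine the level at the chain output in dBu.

-18 dBu

Stage 1: 24 dB above -20 dBu, reduced 12:1 to 2 dB above → -18 dBu.
Stage 2: -18 dBu ≤ 2 dBu, so stage 2 doesn't engage; output -18 dBu.
Stage 3: -18 dBu ≤ 14 dBu, so stage 3 doesn't engage; output -18 dBu.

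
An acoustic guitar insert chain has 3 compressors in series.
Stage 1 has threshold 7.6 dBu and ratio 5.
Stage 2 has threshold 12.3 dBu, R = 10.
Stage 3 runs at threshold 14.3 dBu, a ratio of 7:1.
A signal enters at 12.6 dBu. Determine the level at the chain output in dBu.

Stage 1: overshoot 5 dB → 5/5 = 1 dB → 8.6 dBu.
Stage 2: below threshold (8.6 ≤ 12.3); passes unchanged; output 8.6 dBu.
Stage 3: 8.6 dBu ≤ 14.3 dBu, so stage 3 doesn't engage; output 8.6 dBu.

8.6 dBu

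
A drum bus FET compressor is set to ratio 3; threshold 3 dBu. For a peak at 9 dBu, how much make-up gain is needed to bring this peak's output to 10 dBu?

Overshoot 6 dB → 6/3 = 2 dB after compression, so the compressed level is 3 + 2 = 5 dBu.
Make-up = target − compressed = 10 − 5 = 5 dB.

5 dB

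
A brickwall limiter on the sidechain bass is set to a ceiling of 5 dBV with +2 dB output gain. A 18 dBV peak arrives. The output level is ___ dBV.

The limiter clamps the peak to its 5 dBV ceiling.
Output gain then adds 2 dB: 5 + 2 = 7 dBV.

7 dBV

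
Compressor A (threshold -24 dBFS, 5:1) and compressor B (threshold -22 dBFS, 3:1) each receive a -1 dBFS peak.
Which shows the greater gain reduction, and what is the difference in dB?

A, by 4.4 dB

A: overshoot 23 dB → output overshoot 4.6 dB → GR 18.4 dB.
B: overshoot 21 dB → output overshoot 7 dB → GR 14 dB.
Difference: 4.4 dB in favour of A.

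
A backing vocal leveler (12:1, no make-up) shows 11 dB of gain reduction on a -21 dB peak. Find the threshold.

Let T be the threshold. Output overshoot = (input overshoot)/R, so -32 − T = (-21 − T)/12.
12·(-32 − T) = -21 − T → 11·T = -384 − (-21) = -363.
T = -363/11 = -33 dB.

-33 dB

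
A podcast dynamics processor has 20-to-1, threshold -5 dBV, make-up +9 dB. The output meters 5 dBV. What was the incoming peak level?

Remove make-up: 5 − 9 = -4 dBV.
That's 1 dB above the -5 dBV threshold.
Undo the ratio: input overshoot = 1 × 20 = 20 dB, giving input = 15 dBV.

15 dBV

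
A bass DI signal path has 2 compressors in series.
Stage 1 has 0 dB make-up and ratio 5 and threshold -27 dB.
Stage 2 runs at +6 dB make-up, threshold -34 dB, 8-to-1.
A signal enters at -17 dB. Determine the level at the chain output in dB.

-26.875 dB

Stage 1: -17 dB is 10 dB over -27 dB; at 5:1 that becomes 2 dB over, giving -25 dB.
Stage 2: -25 dB is 9 dB over -34 dB; at 8:1 that becomes 1.125 dB over, giving -32.875 dB; +6 dB make-up → -26.875 dB.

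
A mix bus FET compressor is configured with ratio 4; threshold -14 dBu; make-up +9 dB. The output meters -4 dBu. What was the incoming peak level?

Remove make-up: -4 − 9 = -13 dBu.
The compressed level sits -13 − (-14) = 1 dB over threshold.
Input overshoot = R × output overshoot = 4 dB → input = -14 + 4 = -10 dBu.

-10 dBu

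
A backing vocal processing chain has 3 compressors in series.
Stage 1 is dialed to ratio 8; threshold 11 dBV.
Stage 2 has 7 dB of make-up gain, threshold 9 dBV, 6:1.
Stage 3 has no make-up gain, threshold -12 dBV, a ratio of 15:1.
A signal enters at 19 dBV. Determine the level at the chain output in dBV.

-10.1 dBV

Stage 1: overshoot 8 dB → 8/8 = 1 dB → 12 dBV.
Stage 2: 12 dBV is 3 dB over 9 dBV; at 6:1 that becomes 0.5 dB over, giving 9.5 dBV; +7 dB make-up → 16.5 dBV.
Stage 3: 16.5 dBV is 28.5 dB over -12 dBV; at 15:1 that becomes 1.9 dB over, giving -10.1 dBV.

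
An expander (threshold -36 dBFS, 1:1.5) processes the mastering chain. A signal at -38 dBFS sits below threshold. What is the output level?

Undershoot = (-36) − (-38) = 2 dB.
At 1:1.5, that expands to 3 dB under threshold.
Output = -36 − 3 = -39 dBFS.

-39 dBFS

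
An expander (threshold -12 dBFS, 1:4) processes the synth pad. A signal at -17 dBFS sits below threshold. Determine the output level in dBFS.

-32 dBFS

Undershoot = (-12) − (-17) = 5 dB.
At 1:4, that expands to 20 dB under threshold.
Output = -12 − 20 = -32 dBFS.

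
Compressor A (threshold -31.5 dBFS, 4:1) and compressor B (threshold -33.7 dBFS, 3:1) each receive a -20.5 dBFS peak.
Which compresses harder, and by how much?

B, by 0.55 dB

A: overshoot 11 dB → output overshoot 2.75 dB → GR 8.25 dB.
B: overshoot 13.2 dB → output overshoot 4.4 dB → GR 8.8 dB.
B applies 0.55 dB more gain reduction.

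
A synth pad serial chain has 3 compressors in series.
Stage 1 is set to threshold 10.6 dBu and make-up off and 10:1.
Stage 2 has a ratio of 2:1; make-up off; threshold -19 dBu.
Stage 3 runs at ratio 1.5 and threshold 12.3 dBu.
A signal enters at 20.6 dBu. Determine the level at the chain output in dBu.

-3.7 dBu

Stage 1: 20.6 dBu is 10 dB over 10.6 dBu; at 10:1 that becomes 1 dB over, giving 11.6 dBu.
Stage 2: 11.6 dBu is 30.6 dB over -19 dBu; at 2:1 that becomes 15.3 dB over, giving -3.7 dBu.
Stage 3: -3.7 dBu ≤ 12.3 dBu, so stage 3 doesn't engage; output -3.7 dBu.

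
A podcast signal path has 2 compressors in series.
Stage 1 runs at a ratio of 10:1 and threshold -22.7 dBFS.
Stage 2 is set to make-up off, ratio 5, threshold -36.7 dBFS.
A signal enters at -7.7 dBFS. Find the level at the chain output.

Stage 1: 15 dB above -22.7 dBFS, reduced 10:1 to 1.5 dB above → -21.2 dBFS.
Stage 2: 15.5 dB above -36.7 dBFS, reduced 5:1 to 3.1 dB above → -33.6 dBFS.

-33.6 dBFS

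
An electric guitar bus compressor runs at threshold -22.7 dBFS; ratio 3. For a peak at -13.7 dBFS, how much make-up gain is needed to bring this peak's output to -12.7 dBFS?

Without make-up, output = threshold + overshoot/3 = -22.7 + 3 = -19.7 dBFS.
Gap to target: 7 dB.

7 dB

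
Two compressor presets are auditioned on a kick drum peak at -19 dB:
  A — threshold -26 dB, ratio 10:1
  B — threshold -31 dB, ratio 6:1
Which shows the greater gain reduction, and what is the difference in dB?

B, by 3.7 dB

A: 7 dB over, compressed to 0.7 dB over, so 6.3 dB of GR.
B: 12 dB over, compressed to 2 dB over, so 10 dB of GR.
B reduces 3.7 dB more.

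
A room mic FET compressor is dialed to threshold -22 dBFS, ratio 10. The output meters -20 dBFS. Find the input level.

-2 dBFS

That's 2 dB above the -22 dBFS threshold.
Input overshoot = R × output overshoot = 20 dB → input = -22 + 20 = -2 dBFS.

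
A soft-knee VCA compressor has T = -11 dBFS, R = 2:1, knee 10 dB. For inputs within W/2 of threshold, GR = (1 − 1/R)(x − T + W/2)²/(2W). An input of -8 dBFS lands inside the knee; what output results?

-9.6 dBFS

x − T + W/2 = -8 − (-11) + 5 = 8.
GR = (1 − 1/2) × 8² / 20 = 0.5 × 64 / 20 = 1.6 dB.
Output = -8 − 1.6 = -9.6 dBFS.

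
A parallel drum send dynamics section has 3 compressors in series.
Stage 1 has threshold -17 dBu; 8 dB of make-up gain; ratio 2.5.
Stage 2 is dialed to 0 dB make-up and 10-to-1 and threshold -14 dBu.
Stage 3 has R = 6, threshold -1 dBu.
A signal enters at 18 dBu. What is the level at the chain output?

-12.1 dBu

Stage 1: 35 dB above -17 dBu, reduced 2.5:1 to 14 dB above → -3 dBu; +8 dB make-up → 5 dBu.
Stage 2: 5 dBu is 19 dB over -14 dBu; at 10:1 that becomes 1.9 dB over, giving -12.1 dBu.
Stage 3: -12.1 dBu ≤ -1 dBu, so stage 3 doesn't engage; output -12.1 dBu.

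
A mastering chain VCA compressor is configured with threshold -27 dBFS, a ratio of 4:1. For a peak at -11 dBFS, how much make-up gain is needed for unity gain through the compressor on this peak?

12 dB

The peak compresses to -27 + 16/4 = -23 dBFS.
To reach -11 dBFS requires -11 − (-23) = 12 dB of make-up.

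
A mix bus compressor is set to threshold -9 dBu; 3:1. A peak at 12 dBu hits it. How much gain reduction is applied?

14 dB

The signal is 21 dB above threshold.
After 3:1 compression the overshoot becomes 21/3 = 7 dB.
Gain reduction = 21 − 7 = 14 dB.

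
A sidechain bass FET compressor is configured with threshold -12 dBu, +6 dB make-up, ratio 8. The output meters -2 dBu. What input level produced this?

20 dBu

Before make-up, the level was -2 − 6 = -8 dBu.
That's 4 dB above the -12 dBu threshold.
Before 8:1 compression the overshoot was 4 × 8 = 32 dB, so input = -12 + 32 = 20 dBu.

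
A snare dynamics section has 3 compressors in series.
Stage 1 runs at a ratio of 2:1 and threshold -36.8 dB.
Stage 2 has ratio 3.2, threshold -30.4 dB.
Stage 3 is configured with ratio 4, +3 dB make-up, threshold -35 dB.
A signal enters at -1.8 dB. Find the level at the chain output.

-29.982813 dB

Stage 1: -1.8 dB is 35 dB over -36.8 dB; at 2:1 that becomes 17.5 dB over, giving -19.3 dB.
Stage 2: -19.3 dB is 11.1 dB over -30.4 dB; at 3.2:1 that becomes 3.46875 dB over, giving -26.93125 dB.
Stage 3: -26.93125 dB is 8.06875 dB over -35 dB; at 4:1 that becomes 2.017187 dB over, giving -32.982813 dB; +3 dB make-up → -29.982813 dB.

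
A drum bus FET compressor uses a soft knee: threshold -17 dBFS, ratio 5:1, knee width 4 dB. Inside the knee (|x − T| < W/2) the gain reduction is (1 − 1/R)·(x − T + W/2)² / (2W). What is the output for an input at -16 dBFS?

x − T + W/2 = -16 − (-17) + 2 = 3.
GR = (1 − 1/5) × 3² / 8 = 0.8 × 9 / 8 = 0.9 dB.
Output = -16 − 0.9 = -16.9 dBFS.

-16.9 dBFS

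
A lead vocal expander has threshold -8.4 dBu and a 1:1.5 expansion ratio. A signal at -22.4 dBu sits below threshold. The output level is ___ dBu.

Below threshold, a 1:1.5 expander applies gain = (1.5−1)×(T − x) of attenuation.
(1.5−1) × 14 = 7 dB, so output = -22.4 − 7 = -29.4 dBu.

-29.4 dBu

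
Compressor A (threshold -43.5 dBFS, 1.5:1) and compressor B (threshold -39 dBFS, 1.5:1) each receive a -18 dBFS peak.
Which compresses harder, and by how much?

A: overshoot 25.5 dB → output overshoot 17 dB → GR 8.5 dB.
B: overshoot 21 dB → output overshoot 14 dB → GR 7 dB.
Difference: 1.5 dB in favour of A.

A, by 1.5 dB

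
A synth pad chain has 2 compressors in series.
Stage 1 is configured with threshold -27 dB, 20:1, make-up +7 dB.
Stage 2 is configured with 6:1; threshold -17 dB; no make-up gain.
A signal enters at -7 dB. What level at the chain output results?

Stage 1: 20 dB above -27 dB, reduced 20:1 to 1 dB above → -26 dB; +7 dB make-up → -19 dB.
Stage 2: -19 dB ≤ -17 dB, so stage 2 doesn't engage; output -19 dB.

-19 dB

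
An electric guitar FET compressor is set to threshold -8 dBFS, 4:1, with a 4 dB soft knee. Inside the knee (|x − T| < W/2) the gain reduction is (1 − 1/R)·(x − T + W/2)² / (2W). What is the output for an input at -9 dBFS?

x − T + W/2 = -9 − (-8) + 2 = 1.
GR = (1 − 1/4) × 1² / 8 = 0.75 × 1 / 8 = 0.09375 dB.
Output = -9 − 0.09375 = -9.09375 dBFS.

-9.09375 dBFS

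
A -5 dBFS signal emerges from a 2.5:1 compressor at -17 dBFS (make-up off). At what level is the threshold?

Gain reduction = -5 − (-17) = 12 dB; output overshoot = GR / (R − 1) = 12 / 1.5 = 8 dB.
Threshold = output − output overshoot = -17 − 8 = -25 dBFS.

-25 dBFS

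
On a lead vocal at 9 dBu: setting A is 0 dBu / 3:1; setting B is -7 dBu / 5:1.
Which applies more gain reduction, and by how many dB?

A: overshoot 9 dB → output overshoot 3 dB → GR 6 dB.
B: overshoot 16 dB → output overshoot 3.2 dB → GR 12.8 dB.
B applies 6.8 dB more gain reduction.

B, by 6.8 dB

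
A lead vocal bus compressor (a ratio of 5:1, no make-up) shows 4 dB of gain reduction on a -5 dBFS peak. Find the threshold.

-10 dBFS

Gain reduction = -5 − (-9) = 4 dB; output overshoot = GR / (R − 1) = 4 / 4 = 1 dB.
Threshold = output − output overshoot = -9 − 1 = -10 dBFS.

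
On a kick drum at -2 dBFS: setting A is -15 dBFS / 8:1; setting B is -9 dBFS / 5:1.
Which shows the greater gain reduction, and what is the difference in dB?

A: overshoot 13 dB → output overshoot 1.625 dB → GR 11.375 dB.
B: overshoot 7 dB → output overshoot 1.4 dB → GR 5.6 dB.
Difference: 5.775 dB in favour of A.

A, by 5.775 dB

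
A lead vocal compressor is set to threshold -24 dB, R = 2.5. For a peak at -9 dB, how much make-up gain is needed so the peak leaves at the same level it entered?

Without make-up, output = threshold + overshoot/2.5 = -24 + 6 = -18 dB.
Gap to target: 9 dB.

9 dB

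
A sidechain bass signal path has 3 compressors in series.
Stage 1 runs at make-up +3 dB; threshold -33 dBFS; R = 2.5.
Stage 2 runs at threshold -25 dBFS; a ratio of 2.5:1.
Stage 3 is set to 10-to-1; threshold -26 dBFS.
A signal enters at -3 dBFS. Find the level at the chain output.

Stage 1: overshoot 30 dB → 30/2.5 = 12 dB → -21 dBFS; +3 dB make-up → -18 dBFS.
Stage 2: overshoot 7 dB → 7/2.5 = 2.8 dB → -22.2 dBFS.
Stage 3: 3.8 dB above -26 dBFS, reduced 10:1 to 0.38 dB above → -25.62 dBFS.

-25.62 dBFS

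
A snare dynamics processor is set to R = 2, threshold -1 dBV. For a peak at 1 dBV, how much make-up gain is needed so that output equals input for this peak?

Without make-up, output = threshold + overshoot/2 = -1 + 1 = 0 dBV.
Gap to target: 1 dB.

1 dB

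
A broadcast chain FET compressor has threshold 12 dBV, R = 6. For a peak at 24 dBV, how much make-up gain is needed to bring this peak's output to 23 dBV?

Without make-up, output = threshold + overshoot/6 = 12 + 2 = 14 dBV.
Gap to target: 9 dB.

9 dB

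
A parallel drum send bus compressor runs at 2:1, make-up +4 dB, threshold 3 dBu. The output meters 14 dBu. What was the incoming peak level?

Remove make-up: 14 − 4 = 10 dBu.
That's 7 dB above the 3 dBu threshold.
Before 2:1 compression the overshoot was 7 × 2 = 14 dB, so input = 3 + 14 = 17 dBu.

17 dBu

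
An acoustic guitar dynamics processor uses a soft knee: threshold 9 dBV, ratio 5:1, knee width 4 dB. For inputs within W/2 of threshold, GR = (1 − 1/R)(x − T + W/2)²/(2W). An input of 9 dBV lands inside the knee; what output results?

x − T + W/2 = 9 − 9 + 2 = 2.
GR = (1 − 1/5) × 2² / 8 = 0.8 × 4 / 8 = 0.4 dB.
Output = 9 − 0.4 = 8.6 dBV.

8.6 dBV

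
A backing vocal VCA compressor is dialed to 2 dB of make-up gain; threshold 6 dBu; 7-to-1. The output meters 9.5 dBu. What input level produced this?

16.5 dBu

Before make-up, the level was 9.5 − 2 = 7.5 dBu.
The compressed level sits 7.5 − 6 = 1.5 dB over threshold.
Before 7:1 compression the overshoot was 1.5 × 7 = 10.5 dB, so input = 6 + 10.5 = 16.5 dBu.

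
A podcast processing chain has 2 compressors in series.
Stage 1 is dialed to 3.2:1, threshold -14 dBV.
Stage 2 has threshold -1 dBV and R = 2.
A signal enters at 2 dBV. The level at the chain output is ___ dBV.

Stage 1: 16 dB above -14 dBV, reduced 3.2:1 to 5 dB above → -9 dBV.
Stage 2: -9 dBV ≤ -1 dBV, so stage 2 doesn't engage; output -9 dBV.

-9 dBV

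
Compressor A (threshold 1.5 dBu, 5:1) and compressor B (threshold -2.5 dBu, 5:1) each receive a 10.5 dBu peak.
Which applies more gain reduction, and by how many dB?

A: GR = 9 − 9/5 = 7.2 dB.
B: GR = 13 − 13/5 = 10.4 dB.
Difference: 3.2 dB in favour of B.

B, by 3.2 dB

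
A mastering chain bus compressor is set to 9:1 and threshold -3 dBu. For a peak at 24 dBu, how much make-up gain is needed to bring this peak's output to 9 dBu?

9 dB

Overshoot 27 dB → 27/9 = 3 dB after compression, so the compressed level is -3 + 3 = 0 dBu.
Make-up = target − compressed = 9 − 0 = 9 dB.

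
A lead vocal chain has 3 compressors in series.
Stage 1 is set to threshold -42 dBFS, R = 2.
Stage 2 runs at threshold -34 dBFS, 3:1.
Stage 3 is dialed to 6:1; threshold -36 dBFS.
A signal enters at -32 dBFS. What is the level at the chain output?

Stage 1: 10 dB above -42 dBFS, reduced 2:1 to 5 dB above → -37 dBFS.
Stage 2: -37 dBFS ≤ -34 dBFS, so stage 2 doesn't engage; output -37 dBFS.
Stage 3: -37 dBFS ≤ -36 dBFS, so stage 3 doesn't engage; output -37 dBFS.

-37 dBFS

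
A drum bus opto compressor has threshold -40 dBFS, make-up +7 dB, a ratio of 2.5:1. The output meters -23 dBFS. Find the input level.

-15 dBFS

Before make-up, the level was -23 − 7 = -30 dBFS.
Post-compression overshoot = -30 − (-40) = 10 dB.
Undo the ratio: input overshoot = 10 × 2.5 = 25 dB, giving input = -15 dBFS.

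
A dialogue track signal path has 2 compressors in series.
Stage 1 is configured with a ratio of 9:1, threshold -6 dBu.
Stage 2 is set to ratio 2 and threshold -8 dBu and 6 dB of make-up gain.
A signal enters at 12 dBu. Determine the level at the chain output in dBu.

0 dBu

Stage 1: 12 dBu is 18 dB over -6 dBu; at 9:1 that becomes 2 dB over, giving -4 dBu.
Stage 2: 4 dB above -8 dBu, reduced 2:1 to 2 dB above → -6 dBu; +6 dB make-up → 0 dBu.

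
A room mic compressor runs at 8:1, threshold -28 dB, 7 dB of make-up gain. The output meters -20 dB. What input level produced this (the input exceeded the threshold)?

Remove make-up: -20 − 7 = -27 dB.
The compressed level sits -27 − (-28) = 1 dB over threshold.
Before 8:1 compression the overshoot was 1 × 8 = 8 dB, so input = -28 + 8 = -20 dB.

-20 dB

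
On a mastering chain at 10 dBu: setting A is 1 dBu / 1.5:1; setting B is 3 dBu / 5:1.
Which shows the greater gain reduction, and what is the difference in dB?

A: GR = 9 − 9/1.5 = 3 dB.
B: GR = 7 − 7/5 = 5.6 dB.
B applies 2.6 dB more gain reduction.

B, by 2.6 dB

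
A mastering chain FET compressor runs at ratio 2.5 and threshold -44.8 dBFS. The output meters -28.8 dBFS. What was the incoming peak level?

The compressed level sits -28.8 − (-44.8) = 16 dB over threshold.
Before 2.5:1 compression the overshoot was 16 × 2.5 = 40 dB, so input = -44.8 + 40 = -4.8 dBFS.

-4.8 dBFS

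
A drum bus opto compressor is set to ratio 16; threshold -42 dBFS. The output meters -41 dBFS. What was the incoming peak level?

That's 1 dB above the -42 dBFS threshold.
Undo the ratio: input overshoot = 1 × 16 = 16 dB, giving input = -26 dBFS.

-26 dBFS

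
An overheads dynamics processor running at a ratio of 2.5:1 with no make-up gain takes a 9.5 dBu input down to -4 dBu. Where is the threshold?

Let T be the threshold. Output overshoot = (input overshoot)/R, so -4 − T = (9.5 − T)/2.5.
2.5·(-4 − T) = 9.5 − T → 1.5·T = -10 − 9.5 = -19.5.
T = -19.5/1.5 = -13 dBu.

-13 dBu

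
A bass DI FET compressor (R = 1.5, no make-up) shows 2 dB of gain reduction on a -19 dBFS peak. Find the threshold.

Let T be the threshold. Output overshoot = (input overshoot)/R, so -21 − T = (-19 − T)/1.5.
1.5·(-21 − T) = -19 − T → 0.5·T = -31.5 − (-19) = -12.5.
T = -12.5/0.5 = -25 dBFS.

-25 dBFS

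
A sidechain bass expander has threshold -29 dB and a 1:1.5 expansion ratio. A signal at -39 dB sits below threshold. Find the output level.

-44 dB

The input is 10 dB below the -29 dB threshold.
A 1:1.5 expander multiplies undershoot by 1.5: 10 × 1.5 = 15 dB below threshold.
Output = -29 − 15 = -44 dB.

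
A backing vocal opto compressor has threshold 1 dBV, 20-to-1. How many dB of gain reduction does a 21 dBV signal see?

The signal is 20 dB above threshold.
A 20:1 ratio leaves 1 dB of that excess.
So the signal is attenuated by 20 − 1 = 19 dB.

19 dB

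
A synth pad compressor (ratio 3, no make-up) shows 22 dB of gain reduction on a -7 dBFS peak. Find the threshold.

-40 dBFS

Input is 33 dB above T (since output overshoot × R = input overshoot: (-29 − T)·3 = -7 − T gives T = -40 dBFS).
Check: -40 + (-7 − (-40))/3 = -40 + 11 = -29 dBFS. ✓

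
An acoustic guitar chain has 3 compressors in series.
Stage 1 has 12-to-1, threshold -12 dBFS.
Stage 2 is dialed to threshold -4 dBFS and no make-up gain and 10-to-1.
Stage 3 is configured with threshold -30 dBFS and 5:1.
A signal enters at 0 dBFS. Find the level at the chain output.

Stage 1: 12 dB above -12 dBFS, reduced 12:1 to 1 dB above → -11 dBFS.
Stage 2: -11 dBFS ≤ -4 dBFS, so stage 2 doesn't engage; output -11 dBFS.
Stage 3: -11 dBFS is 19 dB over -30 dBFS; at 5:1 that becomes 3.8 dB over, giving -26.2 dBFS.

-26.2 dBFS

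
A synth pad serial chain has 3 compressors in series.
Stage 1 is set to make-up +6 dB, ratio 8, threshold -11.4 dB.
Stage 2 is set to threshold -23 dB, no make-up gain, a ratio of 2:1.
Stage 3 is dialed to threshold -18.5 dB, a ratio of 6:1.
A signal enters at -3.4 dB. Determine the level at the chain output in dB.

Stage 1: -3.4 dB is 8 dB over -11.4 dB; at 8:1 that becomes 1 dB over, giving -10.4 dB; +6 dB make-up → -4.4 dB.
Stage 2: 18.6 dB above -23 dB, reduced 2:1 to 9.3 dB above → -13.7 dB.
Stage 3: -13.7 dB is 4.8 dB over -18.5 dB; at 6:1 that becomes 0.8 dB over, giving -17.7 dB.

-17.7 dB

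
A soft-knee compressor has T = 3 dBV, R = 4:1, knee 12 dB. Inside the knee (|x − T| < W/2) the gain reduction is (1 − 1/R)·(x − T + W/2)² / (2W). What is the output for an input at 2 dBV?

x − T + W/2 = 2 − 3 + 6 = 5.
GR = (1 − 1/4) × 5² / 24 = 0.75 × 25 / 24 = 0.78125 dB.
Output = 2 − 0.78125 = 1.21875 dBV.

1.21875 dBV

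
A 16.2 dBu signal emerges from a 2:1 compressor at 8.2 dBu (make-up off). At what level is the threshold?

0.2 dBu

Input is 16 dB above T (since output overshoot × R = input overshoot: (8.2 − T)·2 = 16.2 − T gives T = 0.2 dBu).
Check: 0.2 + (16.2 − 0.2)/2 = 0.2 + 8 = 8.2 dBu. ✓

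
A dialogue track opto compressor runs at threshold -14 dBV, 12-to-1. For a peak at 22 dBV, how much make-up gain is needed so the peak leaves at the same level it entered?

Overshoot 36 dB → 36/12 = 3 dB after compression, so the compressed level is -14 + 3 = -11 dBV.
Make-up = target − compressed = 22 − (-11) = 33 dB.

33 dB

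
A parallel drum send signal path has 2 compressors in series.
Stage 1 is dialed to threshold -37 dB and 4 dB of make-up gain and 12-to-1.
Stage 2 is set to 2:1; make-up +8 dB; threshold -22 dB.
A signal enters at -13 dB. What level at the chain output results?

Stage 1: 24 dB above -37 dB, reduced 12:1 to 2 dB above → -35 dB; +4 dB make-up → -31 dB.
Stage 2: below threshold (-31 ≤ -22); passes unchanged; make-up brings it to -23 dB.

-23 dB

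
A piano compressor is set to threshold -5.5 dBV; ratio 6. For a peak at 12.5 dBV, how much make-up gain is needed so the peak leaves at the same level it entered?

15 dB

Without make-up, output = threshold + overshoot/6 = -5.5 + 3 = -2.5 dBV.
Gap to target: 15 dB.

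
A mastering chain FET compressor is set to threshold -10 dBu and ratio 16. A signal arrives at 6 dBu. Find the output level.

6 dBu sits 16 dB over threshold.
16:1 compression reduces that to 16/16 = 1 dB over.
That puts the output at -9 dBu.

-9 dBu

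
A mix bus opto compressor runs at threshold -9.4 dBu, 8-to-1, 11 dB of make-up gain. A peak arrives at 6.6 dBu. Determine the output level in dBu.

3.6 dBu

The input is 16 dB above the -9.4 dBu threshold.
8:1 compression reduces that to 16/8 = 2 dB over.
So the level is -9.4 + 2 = -7.4 dBu; make-up adds 11 dB, giving 3.6 dBu.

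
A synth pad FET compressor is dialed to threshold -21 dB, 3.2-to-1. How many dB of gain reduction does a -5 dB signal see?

11 dB

-5 dB exceeds the threshold by 16 dB.
A 3.2:1 ratio leaves 5 dB of that excess.
So the signal is attenuated by 16 − 5 = 11 dB.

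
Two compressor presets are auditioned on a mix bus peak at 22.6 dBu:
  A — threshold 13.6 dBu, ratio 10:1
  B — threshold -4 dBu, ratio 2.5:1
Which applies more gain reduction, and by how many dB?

A: 9 dB over, compressed to 0.9 dB over, so 8.1 dB of GR.
B: 26.6 dB over, compressed to 10.64 dB over, so 15.96 dB of GR.
B reduces 7.86 dB more.

B, by 7.86 dB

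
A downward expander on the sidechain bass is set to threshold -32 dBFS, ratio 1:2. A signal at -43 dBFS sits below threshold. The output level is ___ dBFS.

Below threshold, a 1:2 expander applies gain = (2−1)×(T − x) of attenuation.
(2−1) × 11 = 11 dB, so output = -43 − 11 = -54 dBFS.

-54 dBFS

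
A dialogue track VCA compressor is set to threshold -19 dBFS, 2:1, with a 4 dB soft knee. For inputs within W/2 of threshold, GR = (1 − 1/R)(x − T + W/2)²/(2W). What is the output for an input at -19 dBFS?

-19.25 dBFS

x − T + W/2 = -19 − (-19) + 2 = 2.
GR = (1 − 1/2) × 2² / 8 = 0.5 × 4 / 8 = 0.25 dB.
Output = -19 − 0.25 = -19.25 dBFS.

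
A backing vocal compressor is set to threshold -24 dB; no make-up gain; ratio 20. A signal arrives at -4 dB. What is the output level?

-4 dB sits 20 dB over threshold.
At 20:1 the overshoot is divided by 20, leaving 1 dB above threshold.
So the level is -24 + 1 = -23 dB.

-23 dB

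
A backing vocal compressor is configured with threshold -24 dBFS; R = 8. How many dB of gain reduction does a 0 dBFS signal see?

21 dB

0 dBFS exceeds the threshold by 24 dB.
After 8:1 compression the overshoot becomes 24/8 = 3 dB.
GR = overshoot in − overshoot out = 24 − 3 = 21 dB.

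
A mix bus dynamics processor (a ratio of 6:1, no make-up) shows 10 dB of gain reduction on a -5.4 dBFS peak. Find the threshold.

Input is 12 dB above T (since output overshoot × R = input overshoot: (-15.4 − T)·6 = -5.4 − T gives T = -17.4 dBFS).
Check: -17.4 + (-5.4 − (-17.4))/6 = -17.4 + 2 = -15.4 dBFS. ✓

-17.4 dBFS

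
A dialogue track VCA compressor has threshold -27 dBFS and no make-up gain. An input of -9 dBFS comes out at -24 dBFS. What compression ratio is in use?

6:1

Input overshoot = -9 − (-27) = 18 dB; output overshoot = -24 − (-27) = 3 dB.
Ratio = 18 / 3 = 6.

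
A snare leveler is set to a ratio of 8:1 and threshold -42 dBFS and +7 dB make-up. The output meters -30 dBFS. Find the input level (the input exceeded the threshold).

Stripping the +7 dB make-up gives -37 dBFS at the gain stage.
That's 5 dB above the -42 dBFS threshold.
Input overshoot = R × output overshoot = 40 dB → input = -42 + 40 = -2 dBFS.

-2 dBFS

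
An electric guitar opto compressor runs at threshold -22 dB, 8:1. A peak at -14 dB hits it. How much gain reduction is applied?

7 dB

The signal is 8 dB above threshold.
A 8:1 ratio leaves 1 dB of that excess.
GR = overshoot in − overshoot out = 8 − 1 = 7 dB.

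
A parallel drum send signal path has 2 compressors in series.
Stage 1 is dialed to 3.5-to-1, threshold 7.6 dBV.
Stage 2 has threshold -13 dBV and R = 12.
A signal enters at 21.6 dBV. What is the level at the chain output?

-10.95 dBV

Stage 1: 14 dB above 7.6 dBV, reduced 3.5:1 to 4 dB above → 11.6 dBV.
Stage 2: overshoot 24.6 dB → 24.6/12 = 2.05 dB → -10.95 dBV.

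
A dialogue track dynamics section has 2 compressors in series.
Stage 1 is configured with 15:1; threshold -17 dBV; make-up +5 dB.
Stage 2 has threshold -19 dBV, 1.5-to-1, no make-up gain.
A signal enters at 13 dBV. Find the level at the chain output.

Stage 1: 30 dB above -17 dBV, reduced 15:1 to 2 dB above → -15 dBV; +5 dB make-up → -10 dBV.
Stage 2: -10 dBV is 9 dB over -19 dBV; at 1.5:1 that becomes 6 dB over, giving -13 dBV.

-13 dBV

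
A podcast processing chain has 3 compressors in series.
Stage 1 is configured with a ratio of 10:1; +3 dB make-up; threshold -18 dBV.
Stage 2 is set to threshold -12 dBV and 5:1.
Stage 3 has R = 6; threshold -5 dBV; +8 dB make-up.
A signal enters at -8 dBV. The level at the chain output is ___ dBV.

Stage 1: 10 dB above -18 dBV, reduced 10:1 to 1 dB above → -17 dBV; +3 dB make-up → -14 dBV.
Stage 2: -14 dBV is at or below the -12 dBV threshold — no compression; output -14 dBV.
Stage 3: -14 dBV is at or below the -5 dBV threshold — no compression; make-up brings it to -6 dBV.

-6 dBV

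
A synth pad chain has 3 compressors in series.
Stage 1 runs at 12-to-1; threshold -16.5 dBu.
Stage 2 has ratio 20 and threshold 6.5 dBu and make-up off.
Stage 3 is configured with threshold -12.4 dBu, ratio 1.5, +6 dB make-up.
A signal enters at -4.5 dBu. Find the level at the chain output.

Stage 1: overshoot 12 dB → 12/12 = 1 dB → -15.5 dBu.
Stage 2: -15.5 dBu is at or below the 6.5 dBu threshold — no compression; output -15.5 dBu.
Stage 3: -15.5 dBu ≤ -12.4 dBu, so stage 3 doesn't engage; make-up brings it to -9.5 dBu.

-9.5 dBu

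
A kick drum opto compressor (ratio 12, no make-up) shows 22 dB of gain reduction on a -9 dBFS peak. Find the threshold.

-33 dBFS

Let T be the threshold. Output overshoot = (input overshoot)/R, so -31 − T = (-9 − T)/12.
12·(-31 − T) = -9 − T → 11·T = -372 − (-9) = -363.
T = -363/11 = -33 dBFS.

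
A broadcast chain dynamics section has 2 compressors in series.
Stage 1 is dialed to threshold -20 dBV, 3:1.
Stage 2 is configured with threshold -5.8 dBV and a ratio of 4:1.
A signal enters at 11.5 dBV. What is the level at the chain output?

-9.5 dBV

Stage 1: 31.5 dB above -20 dBV, reduced 3:1 to 10.5 dB above → -9.5 dBV.
Stage 2: -9.5 dBV ≤ -5.8 dBV, so stage 2 doesn't engage; output -9.5 dBV.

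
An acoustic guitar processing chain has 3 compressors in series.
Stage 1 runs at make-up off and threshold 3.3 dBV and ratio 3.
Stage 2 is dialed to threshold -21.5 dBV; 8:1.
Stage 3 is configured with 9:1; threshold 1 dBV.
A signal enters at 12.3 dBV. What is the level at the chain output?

Stage 1: 12.3 dBV is 9 dB over 3.3 dBV; at 3:1 that becomes 3 dB over, giving 6.3 dBV.
Stage 2: overshoot 27.8 dB → 27.8/8 = 3.475 dB → -18.025 dBV.
Stage 3: -18.025 dBV is at or below the 1 dBV threshold — no compression; output -18.025 dBV.

-18.025 dBV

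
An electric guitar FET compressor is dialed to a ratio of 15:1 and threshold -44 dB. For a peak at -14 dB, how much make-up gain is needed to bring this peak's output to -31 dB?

11 dB

Overshoot 30 dB → 30/15 = 2 dB after compression, so the compressed level is -44 + 2 = -42 dB.
Make-up = target − compressed = -31 − (-42) = 11 dB.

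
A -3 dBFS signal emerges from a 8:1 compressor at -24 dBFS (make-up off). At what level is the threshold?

-27 dBFS

Gain reduction = -3 − (-24) = 21 dB; output overshoot = GR / (R − 1) = 21 / 7 = 3 dB.
Threshold = output − output overshoot = -24 − 3 = -27 dBFS.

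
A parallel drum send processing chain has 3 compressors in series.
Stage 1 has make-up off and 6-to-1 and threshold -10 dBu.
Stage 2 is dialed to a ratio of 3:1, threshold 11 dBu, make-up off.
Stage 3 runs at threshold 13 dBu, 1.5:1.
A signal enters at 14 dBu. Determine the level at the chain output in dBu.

-6 dBu

Stage 1: overshoot 24 dB → 24/6 = 4 dB → -6 dBu.
Stage 2: below threshold (-6 ≤ 11); passes unchanged; output -6 dBu.
Stage 3: below threshold (-6 ≤ 13); passes unchanged; output -6 dBu.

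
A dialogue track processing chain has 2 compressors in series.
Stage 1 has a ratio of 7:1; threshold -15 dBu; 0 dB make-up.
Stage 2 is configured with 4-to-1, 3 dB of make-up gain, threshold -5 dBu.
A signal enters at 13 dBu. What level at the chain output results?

Stage 1: overshoot 28 dB → 28/7 = 4 dB → -11 dBu.
Stage 2: -11 dBu is at or below the -5 dBu threshold — no compression; make-up brings it to -8 dBu.

-8 dBu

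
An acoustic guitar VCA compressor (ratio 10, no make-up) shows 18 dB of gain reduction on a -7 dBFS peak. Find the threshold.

-27 dBFS

Input is 20 dB above T (since output overshoot × R = input overshoot: (-25 − T)·10 = -7 − T gives T = -27 dBFS).
Check: -27 + (-7 − (-27))/10 = -27 + 2 = -25 dBFS. ✓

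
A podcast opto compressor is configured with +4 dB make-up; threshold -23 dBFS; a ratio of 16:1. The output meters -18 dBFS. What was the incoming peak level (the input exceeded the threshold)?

Stripping the +4 dB make-up gives -22 dBFS at the gain stage.
That's 1 dB above the -23 dBFS threshold.
Input overshoot = R × output overshoot = 16 dB → input = -23 + 16 = -7 dBFS.

-7 dBFS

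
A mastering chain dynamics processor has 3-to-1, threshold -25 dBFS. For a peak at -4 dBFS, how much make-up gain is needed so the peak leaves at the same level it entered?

Overshoot 21 dB → 21/3 = 7 dB after compression, so the compressed level is -25 + 7 = -18 dBFS.
Make-up = target − compressed = -4 − (-18) = 14 dB.

14 dB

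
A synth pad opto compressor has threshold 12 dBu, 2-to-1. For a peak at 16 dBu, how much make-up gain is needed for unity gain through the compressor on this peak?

2 dB

Without make-up, output = threshold + overshoot/2 = 12 + 2 = 14 dBu.
Gap to target: 2 dB.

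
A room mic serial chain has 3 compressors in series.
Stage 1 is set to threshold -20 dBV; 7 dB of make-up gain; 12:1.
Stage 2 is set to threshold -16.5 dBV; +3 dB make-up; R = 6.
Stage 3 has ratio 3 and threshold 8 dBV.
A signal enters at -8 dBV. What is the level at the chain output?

Stage 1: -8 dBV is 12 dB over -20 dBV; at 12:1 that becomes 1 dB over, giving -19 dBV; +7 dB make-up → -12 dBV.
Stage 2: -12 dBV is 4.5 dB over -16.5 dBV; at 6:1 that becomes 0.75 dB over, giving -15.75 dBV; +3 dB make-up → -12.75 dBV.
Stage 3: below threshold (-12.75 ≤ 8); passes unchanged; output -12.75 dBV.

-12.75 dBV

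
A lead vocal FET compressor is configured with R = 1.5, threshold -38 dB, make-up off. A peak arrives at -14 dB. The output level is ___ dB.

-22 dB

The input is 24 dB above the -38 dB threshold.
At 1.5:1 the overshoot is divided by 1.5, leaving 16 dB above threshold.
So the level is -38 + 16 = -22 dB.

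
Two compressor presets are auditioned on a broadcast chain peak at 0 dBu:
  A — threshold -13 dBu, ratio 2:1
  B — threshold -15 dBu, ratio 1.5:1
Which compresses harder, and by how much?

A: 13 dB over, compressed to 6.5 dB over, so 6.5 dB of GR.
B: 15 dB over, compressed to 10 dB over, so 5 dB of GR.
A reduces 1.5 dB more.

A, by 1.5 dB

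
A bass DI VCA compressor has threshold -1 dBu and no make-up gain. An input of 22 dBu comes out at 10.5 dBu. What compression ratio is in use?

Input overshoot = 22 − (-1) = 23 dB; output overshoot = 10.5 − (-1) = 11.5 dB.
Ratio = 23 / 11.5 = 2.

2:1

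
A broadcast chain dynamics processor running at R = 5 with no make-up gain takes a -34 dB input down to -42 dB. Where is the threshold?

Input is 10 dB above T (since output overshoot × R = input overshoot: (-42 − T)·5 = -34 − T gives T = -44 dB).
Check: -44 + (-34 − (-44))/5 = -44 + 2 = -42 dB. ✓

-44 dB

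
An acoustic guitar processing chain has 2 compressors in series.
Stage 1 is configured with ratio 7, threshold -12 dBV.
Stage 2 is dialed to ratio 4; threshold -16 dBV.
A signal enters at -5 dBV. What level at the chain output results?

Stage 1: -5 dBV is 7 dB over -12 dBV; at 7:1 that becomes 1 dB over, giving -11 dBV.
Stage 2: -11 dBV is 5 dB over -16 dBV; at 4:1 that becomes 1.25 dB over, giving -14.75 dBV.

-14.75 dBV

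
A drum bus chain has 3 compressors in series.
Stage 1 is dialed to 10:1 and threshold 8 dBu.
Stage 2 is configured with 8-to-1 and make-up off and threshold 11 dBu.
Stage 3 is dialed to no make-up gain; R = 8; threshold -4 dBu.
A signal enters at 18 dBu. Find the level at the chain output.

-2.375 dBu

Stage 1: 18 dBu is 10 dB over 8 dBu; at 10:1 that becomes 1 dB over, giving 9 dBu.
Stage 2: 9 dBu ≤ 11 dBu, so stage 2 doesn't engage; output 9 dBu.
Stage 3: overshoot 13 dB → 13/8 = 1.625 dB → -2.375 dBu.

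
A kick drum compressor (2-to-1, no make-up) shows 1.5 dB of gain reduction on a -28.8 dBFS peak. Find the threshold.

Gain reduction = -28.8 − (-30.3) = 1.5 dB; output overshoot = GR / (R − 1) = 1.5 / 1 = 1.5 dB.
Threshold = output − output overshoot = -30.3 − 1.5 = -31.8 dBFS.

-31.8 dBFS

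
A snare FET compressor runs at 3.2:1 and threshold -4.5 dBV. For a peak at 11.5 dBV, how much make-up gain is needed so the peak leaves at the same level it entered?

11 dB

Overshoot 16 dB → 16/3.2 = 5 dB after compression, so the compressed level is -4.5 + 5 = 0.5 dBV.
Make-up = target − compressed = 11.5 − 0.5 = 11 dB.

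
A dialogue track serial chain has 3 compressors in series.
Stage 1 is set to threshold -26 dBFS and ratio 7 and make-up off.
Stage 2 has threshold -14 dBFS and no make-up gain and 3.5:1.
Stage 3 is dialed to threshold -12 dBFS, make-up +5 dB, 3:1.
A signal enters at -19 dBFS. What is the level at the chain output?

Stage 1: 7 dB above -26 dBFS, reduced 7:1 to 1 dB above → -25 dBFS.
Stage 2: -25 dBFS ≤ -14 dBFS, so stage 2 doesn't engage; output -25 dBFS.
Stage 3: -25 dBFS ≤ -12 dBFS, so stage 3 doesn't engage; make-up brings it to -20 dBFS.

-20 dBFS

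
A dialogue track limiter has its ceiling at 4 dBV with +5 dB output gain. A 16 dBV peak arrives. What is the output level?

The limiter clamps the peak to its 4 dBV ceiling.
Output gain then adds 5 dB: 4 + 5 = 9 dBV.

9 dBV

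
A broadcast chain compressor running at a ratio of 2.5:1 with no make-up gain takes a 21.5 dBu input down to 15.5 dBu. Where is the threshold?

11.5 dBu

Input is 10 dB above T (since output overshoot × R = input overshoot: (15.5 − T)·2.5 = 21.5 − T gives T = 11.5 dBu).
Check: 11.5 + (21.5 − 11.5)/2.5 = 11.5 + 4 = 15.5 dBu. ✓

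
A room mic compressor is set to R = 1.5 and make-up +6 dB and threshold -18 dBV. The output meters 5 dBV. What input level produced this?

7.5 dBV

Stripping the +6 dB make-up gives -1 dBV at the gain stage.
That's 17 dB above the -18 dBV threshold.
Undo the ratio: input overshoot = 17 × 1.5 = 25.5 dB, giving input = 7.5 dBV.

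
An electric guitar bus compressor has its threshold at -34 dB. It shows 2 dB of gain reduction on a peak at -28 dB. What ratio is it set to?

1.5:1

Input overshoot = -28 − (-34) = 6 dB.
Output overshoot = 6 − 2 = 4 dB.
Ratio = input overshoot / output overshoot = 6 / 4 = 1.5.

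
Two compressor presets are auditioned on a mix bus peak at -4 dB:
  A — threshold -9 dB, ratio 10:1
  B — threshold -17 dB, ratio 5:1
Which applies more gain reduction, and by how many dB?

A: overshoot 5 dB → output overshoot 0.5 dB → GR 4.5 dB.
B: overshoot 13 dB → output overshoot 2.6 dB → GR 10.4 dB.
B reduces 5.9 dB more.

B, by 5.9 dB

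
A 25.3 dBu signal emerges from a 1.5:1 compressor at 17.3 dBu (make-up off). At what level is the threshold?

1.3 dBu

Let T be the threshold. Output overshoot = (input overshoot)/R, so 17.3 − T = (25.3 − T)/1.5.
1.5·(17.3 − T) = 25.3 − T → 0.5·T = 25.95 − 25.3 = 0.65.
T = 0.65/0.5 = 1.3 dBu.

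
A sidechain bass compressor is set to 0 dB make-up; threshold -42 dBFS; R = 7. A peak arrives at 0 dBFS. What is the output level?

0 dBFS sits 42 dB over threshold.
7:1 compression reduces that to 42/7 = 6 dB over.
That puts the output at -36 dBFS.

-36 dBFS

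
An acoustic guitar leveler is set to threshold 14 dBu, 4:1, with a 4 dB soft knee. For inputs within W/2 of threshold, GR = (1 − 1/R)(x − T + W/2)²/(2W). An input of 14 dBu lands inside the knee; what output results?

13.625 dBu

x − T + W/2 = 14 − 14 + 2 = 2.
GR = (1 − 1/4) × 2² / 8 = 0.75 × 4 / 8 = 0.375 dB.
Output = 14 − 0.375 = 13.625 dBu.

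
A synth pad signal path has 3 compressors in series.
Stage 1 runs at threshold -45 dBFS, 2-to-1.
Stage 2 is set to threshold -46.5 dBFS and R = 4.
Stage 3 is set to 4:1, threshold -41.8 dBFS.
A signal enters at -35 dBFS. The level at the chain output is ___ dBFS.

Stage 1: overshoot 10 dB → 10/2 = 5 dB → -40 dBFS.
Stage 2: overshoot 6.5 dB → 6.5/4 = 1.625 dB → -44.875 dBFS.
Stage 3: -44.875 dBFS is at or below the -41.8 dBFS threshold — no compression; output -44.875 dBFS.

-44.875 dBFS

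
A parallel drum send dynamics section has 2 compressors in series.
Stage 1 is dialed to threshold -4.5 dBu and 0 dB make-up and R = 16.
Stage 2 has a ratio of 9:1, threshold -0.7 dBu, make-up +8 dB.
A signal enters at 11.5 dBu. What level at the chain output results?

4.5 dBu

Stage 1: 16 dB above -4.5 dBu, reduced 16:1 to 1 dB above → -3.5 dBu.
Stage 2: -3.5 dBu ≤ -0.7 dBu, so stage 2 doesn't engage; make-up brings it to 4.5 dBu.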